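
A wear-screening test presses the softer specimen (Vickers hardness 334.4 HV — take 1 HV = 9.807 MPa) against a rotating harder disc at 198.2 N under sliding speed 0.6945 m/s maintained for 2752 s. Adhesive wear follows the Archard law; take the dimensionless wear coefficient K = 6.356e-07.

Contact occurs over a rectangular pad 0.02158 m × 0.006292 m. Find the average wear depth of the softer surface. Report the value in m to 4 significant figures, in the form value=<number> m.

Each operation keeps full float precision — intermediates are shown rounded — a single final rounding: 4 significant figures.
Convert: Distance L = v·t = 0.6945 m/s × 2752 s = 1911 m.
Convert: Hardness H = 334.4 HV × 9.807 MPa/HV = 3279 MPa = 3.279e+09 Pa.
Convert: Contact area A = 0.02158 m × 0.006292 m = 1.358e-04 m².
In SI base units, W = 198.2 N, H = 3.279e+09 Pa, K = 6.356e-07.
Archard relation: V = K·W·L/H = 6.356e-07 · 198.2 · 1911 / 3.279e+09 = 7.342e-11 m³.
Mean wear depth h = V/A = 7.342e-11 / 1.358e-04 = 5.407e-07 m.

value=5.407e-07 m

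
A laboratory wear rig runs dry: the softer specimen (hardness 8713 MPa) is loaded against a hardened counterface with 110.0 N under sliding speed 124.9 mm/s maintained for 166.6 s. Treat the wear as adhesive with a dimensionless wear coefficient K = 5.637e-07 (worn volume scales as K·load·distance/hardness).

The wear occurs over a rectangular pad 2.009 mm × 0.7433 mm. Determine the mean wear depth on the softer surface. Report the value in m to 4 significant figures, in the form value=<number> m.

value=9.917e-08 m

Shown intermediates are rounded; every step holds full precision — rounded just once to four significant figures.
Sliding speed v = 124.9 mm/s = 0.1249 m/s. Total distance L = v·t = 0.1249 m/s × 166.6 s = 20.81 m.
Hardness H = 8713 MPa = 8.713e+09 Pa.
Pad sides 2.009 mm × 0.7433 mm = 2.009e-03 m × 7.433e-04 m. Contact area A = 2.009e-03 m × 7.433e-04 m = 1.493e-06 m².
In SI base units, W = 110.0 N, H = 8.713e+09 Pa, K = 5.637e-07.
Worn volume V = K·W·L/H = 5.637e-07 · 110.0 · 20.81 / 8.713e+09 = 1.481e-13 m³.
Wear depth h = V/A = 1.481e-13 / 1.493e-06 = 9.917e-08 m.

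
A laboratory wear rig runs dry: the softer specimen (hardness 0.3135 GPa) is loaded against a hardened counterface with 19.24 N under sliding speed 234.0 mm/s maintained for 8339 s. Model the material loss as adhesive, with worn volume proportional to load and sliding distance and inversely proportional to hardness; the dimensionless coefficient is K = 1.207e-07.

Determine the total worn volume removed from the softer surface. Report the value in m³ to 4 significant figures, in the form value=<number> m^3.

The intermediates are printed rounded — all working math keeps full precision, and rounded just once: four significant digits.
Convert: Sliding speed v = 234.0 mm/s = 0.2340 m/s. Sliding distance L = v·t = 0.2340 m/s × 8339 s = 1951 m.
Convert: Hardness H = 0.3135 GPa = 3.135e+08 Pa.
Working in SI base units: W = 19.24 N, H = 3.135e+08 Pa, K = 1.207e-07.
Volume removed: V = K·W·L/H = 1.207e-07 · 19.24 · 1951 / 3.135e+08 = 1.445e-11 m³.

value=1.445e-11 m^3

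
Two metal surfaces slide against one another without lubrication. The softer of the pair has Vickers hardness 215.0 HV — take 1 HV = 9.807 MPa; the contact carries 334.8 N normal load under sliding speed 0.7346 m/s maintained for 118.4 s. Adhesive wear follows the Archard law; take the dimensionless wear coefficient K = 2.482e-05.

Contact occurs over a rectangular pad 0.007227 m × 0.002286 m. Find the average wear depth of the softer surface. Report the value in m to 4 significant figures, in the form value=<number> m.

The algebra holds full float precision — intermediates are printed rounded — rounded just once: 4 significant digits.
Distance covered L = v·t = 0.7346 m/s × 118.4 s = 86.98 m.
Hardness H = 215.0 HV × 9.807 MPa/HV = 2109 MPa = 2.109e+09 Pa.
Contact area A = 0.007227 m × 0.002286 m = 1.652e-05 m².
In SI base units, W = 334.8 N, H = 2.109e+09 Pa, K = 2.482e-05.
Volume removed: V = K·W·L/H = 2.482e-05 · 334.8 · 86.98 / 2.109e+09 = 3.428e-10 m³.
Average depth h = V/A = 3.428e-10 / 1.652e-05 = 2.075e-05 m.

value=2.075e-05 m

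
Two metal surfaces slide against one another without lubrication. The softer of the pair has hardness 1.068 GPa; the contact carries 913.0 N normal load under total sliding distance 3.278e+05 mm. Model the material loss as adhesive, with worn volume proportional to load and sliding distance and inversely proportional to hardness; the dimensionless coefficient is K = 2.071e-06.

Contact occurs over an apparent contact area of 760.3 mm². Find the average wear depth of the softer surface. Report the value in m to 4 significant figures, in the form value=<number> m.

value=7.633e-07 m

The algebra holds exact precision, and displayed values are rounded; rounded just once to 4 significant digits.
Total distance L = 3.278e+05 mm = 327.8 m.
Hardness H = 1.068 GPa = 1.068e+09 Pa.
Contact area A = 760.3 mm² = 7.603e-04 m².
Working in SI base units: W = 913.0 N, H = 1.068e+09 Pa, K = 2.071e-06.
Apply Archard: V = K·W·L/H = 2.071e-06 · 913.0 · 327.8 / 1.068e+09 = 5.803e-10 m³.
Wear depth h = V/A = 5.803e-10 / 7.603e-04 = 7.633e-07 m.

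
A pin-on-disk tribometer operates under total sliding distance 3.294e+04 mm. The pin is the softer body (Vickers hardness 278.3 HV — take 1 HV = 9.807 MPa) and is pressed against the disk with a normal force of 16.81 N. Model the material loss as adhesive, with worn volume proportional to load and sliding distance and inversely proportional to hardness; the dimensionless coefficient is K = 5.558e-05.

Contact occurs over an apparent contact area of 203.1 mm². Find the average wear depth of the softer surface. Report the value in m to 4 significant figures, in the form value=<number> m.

value=5.552e-08 m

All working math runs at full float precision. Printed values are rounded; one final rounding to four significant digits.
Sliding distance L = 3.294e+04 mm = 32.94 m.
Hardness H = 278.3 HV × 9.807 MPa/HV = 2729 MPa = 2.729e+09 Pa.
Contact area A = 203.1 mm² = 2.031e-04 m².
As SI base values: W = 16.81 N, H = 2.729e+09 Pa, K = 5.558e-05.
Volume removed: V = K·W·L/H = 5.558e-05 · 16.81 · 32.94 / 2.729e+09 = 1.128e-11 m³.
Mean wear depth h = V/A = 1.128e-11 / 2.031e-04 = 5.552e-08 m.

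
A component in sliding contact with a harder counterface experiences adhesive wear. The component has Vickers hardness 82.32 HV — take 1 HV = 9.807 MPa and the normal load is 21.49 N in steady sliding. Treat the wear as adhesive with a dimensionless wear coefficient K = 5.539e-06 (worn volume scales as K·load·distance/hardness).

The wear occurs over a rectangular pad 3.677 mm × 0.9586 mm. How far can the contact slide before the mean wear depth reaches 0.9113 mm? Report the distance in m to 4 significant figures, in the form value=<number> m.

The intermediates are displayed rounded. The algebra runs at exact precision; one final rounding: four significant digits.
Hardness H = 82.32 HV × 9.807 MPa/HV = 807.3 MPa = 8.073e+08 Pa.
Pad sides 3.677 mm × 0.9586 mm = 3.677e-03 m × 9.586e-04 m. Contact area A = 3.677e-03 m × 9.586e-04 m = 3.525e-06 m².
Depth limit h_lim = 0.9113 mm = 9.113e-04 m.
Expressed in SI base units: W = 21.49 N, H = 8.073e+08 Pa, K = 5.539e-06.
Limit volume V_lim = h_lim·A = 9.113e-04 · 3.525e-06 = 3.212e-09 m³.
Thus life L = V_lim·H/(K·W) = 3.212e-09 · 8.073e+08 / (5.539e-06 · 21.49) = 2.179e+04 m.

value=2.179e+04 m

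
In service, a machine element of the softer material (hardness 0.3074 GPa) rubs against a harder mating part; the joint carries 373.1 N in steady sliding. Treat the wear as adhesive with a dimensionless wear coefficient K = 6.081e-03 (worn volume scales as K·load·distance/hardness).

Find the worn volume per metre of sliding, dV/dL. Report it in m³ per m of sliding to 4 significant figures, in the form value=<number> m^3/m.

The algebra keeps full float precision; intermediate values are displayed rounded — rounded once at the end: 4 significant digits.
Convert: Hardness H = 0.3074 GPa = 3.074e+08 Pa.
Restated in SI base units: W = 373.1 N, H = 3.074e+08 Pa, K = 6.081e-03.
Wear rate dV/dL = K·W/H: 6.081e-03 · 373.1 / 3.074e+08 = 7.381e-09 m³/m.

value=7.381e-09 m^3/m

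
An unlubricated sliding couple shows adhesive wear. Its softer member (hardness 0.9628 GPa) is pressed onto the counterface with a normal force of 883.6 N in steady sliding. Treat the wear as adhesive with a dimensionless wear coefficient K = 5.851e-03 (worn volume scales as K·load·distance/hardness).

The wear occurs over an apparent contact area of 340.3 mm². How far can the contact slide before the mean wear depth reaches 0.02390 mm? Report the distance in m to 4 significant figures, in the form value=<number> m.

value=1.515 m

Intermediate values are printed rounded, and every step maintains full float precision; a lone final rounding, at 4 significant figures.
Hardness H = 0.9628 GPa = 9.628e+08 Pa.
Contact area A = 340.3 mm² = 3.403e-04 m².
Depth limit h_lim = 0.02390 mm = 2.390e-05 m.
Collected in SI base units: W = 883.6 N, H = 9.628e+08 Pa, K = 5.851e-03.
At the depth limit, V_lim = h_lim·A = 2.390e-05 · 3.403e-04 = 8.133e-09 m³.
Life L = V_lim·H/(K·W) = 8.133e-09 · 9.628e+08 / (5.851e-03 · 883.6) = 1.515 m.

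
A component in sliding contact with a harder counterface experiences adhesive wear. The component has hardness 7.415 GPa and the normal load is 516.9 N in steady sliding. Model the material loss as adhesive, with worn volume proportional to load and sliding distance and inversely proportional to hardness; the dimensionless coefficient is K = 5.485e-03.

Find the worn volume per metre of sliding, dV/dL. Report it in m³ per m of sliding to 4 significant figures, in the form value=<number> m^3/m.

value=3.824e-10 m^3/m

Every step maintains full float precision; intermediates are shown rounded. Rounded just once to 4 significant digits.
Convert: Hardness H = 7.415 GPa = 7.415e+09 Pa.
In SI base units, W = 516.9 N, H = 7.415e+09 Pa, K = 5.485e-03.
Volumetric rate dV/dL = K·W/H, per unit distance: 5.485e-03 · 516.9 / 7.415e+09 = 3.824e-10 m³/m.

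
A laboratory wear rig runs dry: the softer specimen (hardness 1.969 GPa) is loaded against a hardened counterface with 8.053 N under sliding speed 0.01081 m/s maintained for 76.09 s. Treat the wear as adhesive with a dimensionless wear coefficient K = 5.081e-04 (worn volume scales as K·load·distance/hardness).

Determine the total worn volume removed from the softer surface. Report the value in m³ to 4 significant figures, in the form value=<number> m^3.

value=1.709e-12 m^3

All working math keeps exact precision; printed values are rounded. Rounded once at the end to four significant figures.
Convert: Distance L = v·t = 0.01081 m/s × 76.09 s = 0.8225 m.
Convert: Hardness H = 1.969 GPa = 1.969e+09 Pa.
Working in SI base units: W = 8.053 N, H = 1.969e+09 Pa, K = 5.081e-04.
Archard volume V = K·W·L/H = 5.081e-04 · 8.053 · 0.8225 / 1.969e+09 = 1.709e-12 m³.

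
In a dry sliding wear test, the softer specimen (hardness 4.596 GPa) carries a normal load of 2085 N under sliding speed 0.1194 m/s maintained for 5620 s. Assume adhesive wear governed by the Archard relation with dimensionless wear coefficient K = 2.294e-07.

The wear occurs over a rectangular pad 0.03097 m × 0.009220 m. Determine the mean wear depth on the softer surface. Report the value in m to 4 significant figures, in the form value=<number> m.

value=2.446e-07 m

Intermediate values are shown rounded; every step holds exact precision. Rounded once at the end to 4 significant figures.
Convert: Path length L = v·t = 0.1194 m/s × 5620 s = 671.0 m.
Convert: Hardness H = 4.596 GPa = 4.596e+09 Pa.
Convert: Contact area A = 0.03097 m × 0.009220 m = 2.855e-04 m².
In SI base units: W = 2085 N, H = 4.596e+09 Pa, K = 2.294e-07.
Wear volume V = K·W·L/H = 2.294e-07 · 2085 · 671.0 / 4.596e+09 = 6.983e-11 m³.
Mean depth h = V/A = 6.983e-11 / 2.855e-04 = 2.446e-07 m.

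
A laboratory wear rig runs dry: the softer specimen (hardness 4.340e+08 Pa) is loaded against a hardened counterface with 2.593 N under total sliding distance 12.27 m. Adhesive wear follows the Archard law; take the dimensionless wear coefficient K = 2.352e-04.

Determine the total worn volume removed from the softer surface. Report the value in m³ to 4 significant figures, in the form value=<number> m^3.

Quoted intermediates are rounded. Each operation holds exact precision, and a lone final rounding, at four significant digits.
In SI base units, W = 2.593 N, H = 4.340e+08 Pa, K = 2.352e-04.
The Archard volume V = K·W·L/H = 2.352e-04 · 2.593 · 12.27 / 4.340e+08 = 1.724e-11 m³.

value=1.724e-11 m^3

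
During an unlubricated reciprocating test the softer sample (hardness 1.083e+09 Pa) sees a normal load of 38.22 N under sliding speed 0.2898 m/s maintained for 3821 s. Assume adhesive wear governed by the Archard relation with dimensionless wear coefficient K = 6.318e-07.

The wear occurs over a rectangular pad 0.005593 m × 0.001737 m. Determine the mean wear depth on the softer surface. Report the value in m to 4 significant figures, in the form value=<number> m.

value=2.541e-06 m

Each operation runs at full float precision. Intermediate values are displayed rounded, and rounded just once, at four significant figures.
The distance L = v·t = 0.2898 m/s × 3821 s = 1107 m.
Contact area A = 0.005593 m × 0.001737 m = 9.715e-06 m².
Expressed in SI base units: W = 38.22 N, H = 1.083e+09 Pa, K = 6.318e-07.
Wear volume V = K·W·L/H = 6.318e-07 · 38.22 · 1107 / 1.083e+09 = 2.469e-11 m³.
Wear depth h = V/A = 2.469e-11 / 9.715e-06 = 2.541e-06 m.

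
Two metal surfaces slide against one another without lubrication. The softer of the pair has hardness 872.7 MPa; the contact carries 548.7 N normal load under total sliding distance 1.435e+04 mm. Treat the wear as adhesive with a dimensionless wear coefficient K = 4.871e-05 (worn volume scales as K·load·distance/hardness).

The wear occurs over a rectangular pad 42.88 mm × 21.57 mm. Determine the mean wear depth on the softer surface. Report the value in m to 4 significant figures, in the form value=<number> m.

Every step holds full float precision, and intermediate values are printed rounded. Rounded just once, at 4 significant figures.
Sliding distance L = 1.435e+04 mm = 14.35 m.
Hardness H = 872.7 MPa = 8.727e+08 Pa.
Pad sides 42.88 mm × 21.57 mm = 0.04288 m × 0.02157 m. Contact area A = 0.04288 m × 0.02157 m = 9.249e-04 m².
In SI base units: W = 548.7 N, H = 8.727e+08 Pa, K = 4.871e-05.
Archard volume V = K·W·L/H = 4.871e-05 · 548.7 · 14.35 / 8.727e+08 = 4.395e-10 m³.
Average depth h = V/A = 4.395e-10 / 9.249e-04 = 4.752e-07 m.

value=4.752e-07 m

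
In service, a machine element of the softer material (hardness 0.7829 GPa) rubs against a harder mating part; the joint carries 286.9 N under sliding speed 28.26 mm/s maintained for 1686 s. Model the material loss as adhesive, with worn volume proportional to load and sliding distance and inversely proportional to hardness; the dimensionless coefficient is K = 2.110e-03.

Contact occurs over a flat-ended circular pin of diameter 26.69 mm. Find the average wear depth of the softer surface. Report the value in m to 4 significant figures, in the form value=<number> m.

The computation maintains exact precision; the intermediates are displayed rounded, and one last rounding, at 4 significant digits.
Sliding speed v = 28.26 mm/s = 0.02826 m/s. The distance L = v·t = 0.02826 m/s × 1686 s = 47.65 m.
Hardness H = 0.7829 GPa = 7.829e+08 Pa.
Pin diameter d = 26.69 mm = 0.02669 m. Contact area A = π·d²/4 = π·(0.02669 m)²/4 = 5.595e-04 m².
Collected in SI base units: W = 286.9 N, H = 7.829e+08 Pa, K = 2.110e-03.
Archard volume V = K·W·L/H = 2.110e-03 · 286.9 · 47.65 / 7.829e+08 = 3.684e-08 m³.
Average depth h = V/A = 3.684e-08 / 5.595e-04 = 6.585e-05 m.

value=6.585e-05 m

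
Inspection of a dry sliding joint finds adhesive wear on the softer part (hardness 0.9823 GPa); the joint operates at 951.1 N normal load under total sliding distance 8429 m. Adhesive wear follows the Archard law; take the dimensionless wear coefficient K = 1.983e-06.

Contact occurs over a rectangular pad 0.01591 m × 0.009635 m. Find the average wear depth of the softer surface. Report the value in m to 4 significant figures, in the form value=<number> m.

value=1.056e-04 m

The intermediates appear rounded — each operation holds exact precision. Rounded once at the end to four significant digits.
Convert: Hardness H = 0.9823 GPa = 9.823e+08 Pa.
Convert: Contact area A = 0.01591 m × 0.009635 m = 1.533e-04 m².
In SI base units: W = 951.1 N, H = 9.823e+08 Pa, K = 1.983e-06.
Worn volume V = K·W·L/H = 1.983e-06 · 951.1 · 8429 / 9.823e+08 = 1.618e-08 m³.
Mean depth h = V/A = 1.618e-08 / 1.533e-04 = 1.056e-04 m.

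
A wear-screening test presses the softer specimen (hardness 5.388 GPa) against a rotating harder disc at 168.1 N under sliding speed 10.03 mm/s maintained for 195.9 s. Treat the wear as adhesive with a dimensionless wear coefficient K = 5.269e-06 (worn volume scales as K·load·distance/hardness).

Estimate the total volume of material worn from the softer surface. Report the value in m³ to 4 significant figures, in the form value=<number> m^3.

Intermediate values are printed rounded. The computation runs at exact precision. Rounded just once, at 4 significant digits.
Convert: Sliding speed v = 10.03 mm/s = 0.01003 m/s. Total distance L = v·t = 0.01003 m/s × 195.9 s = 1.965 m.
Convert: Hardness H = 5.388 GPa = 5.388e+09 Pa.
In SI base units, W = 168.1 N, H = 5.388e+09 Pa, K = 5.269e-06.
Volume removed: V = K·W·L/H = 5.269e-06 · 168.1 · 1.965 / 5.388e+09 = 3.230e-13 m³.

value=3.230e-13 m^3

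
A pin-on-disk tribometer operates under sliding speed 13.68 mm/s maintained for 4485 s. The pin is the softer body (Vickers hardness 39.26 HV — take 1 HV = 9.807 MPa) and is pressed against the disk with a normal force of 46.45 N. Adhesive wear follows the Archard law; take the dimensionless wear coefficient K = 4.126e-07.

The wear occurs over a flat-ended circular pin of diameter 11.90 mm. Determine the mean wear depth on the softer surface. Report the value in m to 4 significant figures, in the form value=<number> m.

value=2.746e-08 m

All working math keeps exact precision; intermediates are displayed rounded — a single final rounding to four significant digits.
Convert: Sliding speed v = 13.68 mm/s = 0.01368 m/s. Distance L = v·t = 0.01368 m/s × 4485 s = 61.35 m.
Convert: Hardness H = 39.26 HV × 9.807 MPa/HV = 385.0 MPa = 3.850e+08 Pa.
Convert: Pin diameter d = 11.90 mm = 0.01190 m. Contact area A = π·d²/4 = π·(0.01190 m)²/4 = 1.112e-04 m².
As SI base values: W = 46.45 N, H = 3.850e+08 Pa, K = 4.126e-07.
The Archard volume V = K·W·L/H = 4.126e-07 · 46.45 · 61.35 / 3.850e+08 = 3.054e-12 m³.
Mean depth h = V/A = 3.054e-12 / 1.112e-04 = 2.746e-08 m.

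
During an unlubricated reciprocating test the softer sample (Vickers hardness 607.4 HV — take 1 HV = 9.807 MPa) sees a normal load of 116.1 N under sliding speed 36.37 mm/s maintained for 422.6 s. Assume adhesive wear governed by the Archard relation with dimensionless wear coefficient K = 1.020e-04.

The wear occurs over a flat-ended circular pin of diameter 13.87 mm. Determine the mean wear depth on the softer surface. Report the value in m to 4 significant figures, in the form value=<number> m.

value=2.022e-07 m

All arithmetic runs at exact precision; intermediate values are shown rounded — rounded once at the end to four significant digits.
Sliding speed v = 36.37 mm/s = 0.03637 m/s. Distance L = v·t = 0.03637 m/s × 422.6 s = 15.37 m.
Hardness H = 607.4 HV × 9.807 MPa/HV = 5957 MPa = 5.957e+09 Pa.
Pin diameter d = 13.87 mm = 0.01387 m. Contact area A = π·d²/4 = π·(0.01387 m)²/4 = 1.511e-04 m².
Expressed in SI base units: W = 116.1 N, H = 5.957e+09 Pa, K = 1.020e-04.
Archard volume V = K·W·L/H = 1.020e-04 · 116.1 · 15.37 / 5.957e+09 = 3.056e-11 m³.
Depth h = V/A = 3.056e-11 / 1.511e-04 = 2.022e-07 m.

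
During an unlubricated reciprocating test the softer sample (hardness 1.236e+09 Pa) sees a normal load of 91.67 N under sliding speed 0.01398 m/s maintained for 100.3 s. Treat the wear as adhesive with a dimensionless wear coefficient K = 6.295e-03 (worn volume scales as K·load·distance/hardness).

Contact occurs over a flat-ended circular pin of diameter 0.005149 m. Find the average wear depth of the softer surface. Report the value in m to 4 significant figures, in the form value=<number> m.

value=3.144e-05 m

The algebra maintains full float precision, and the intermediates are printed rounded, and a single final rounding to 4 significant figures.
Path length L = v·t = 0.01398 m/s × 100.3 s = 1.402 m.
Contact area A = π·d²/4 = π·(0.005149 m)²/4 = 2.082e-05 m².
Restated in SI base units: W = 91.67 N, H = 1.236e+09 Pa, K = 6.295e-03.
Archard relation: V = K·W·L/H = 6.295e-03 · 91.67 · 1.402 / 1.236e+09 = 6.547e-10 m³.
Average depth h = V/A = 6.547e-10 / 2.082e-05 = 3.144e-05 m.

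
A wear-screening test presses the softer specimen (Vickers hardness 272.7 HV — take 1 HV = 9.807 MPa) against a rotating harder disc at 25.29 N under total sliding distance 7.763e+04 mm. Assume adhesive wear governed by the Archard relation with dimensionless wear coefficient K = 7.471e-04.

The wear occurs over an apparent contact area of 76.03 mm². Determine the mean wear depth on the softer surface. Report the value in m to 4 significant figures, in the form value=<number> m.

All working math maintains full float precision. Intermediate values are printed rounded; rounded just once to 4 significant figures.
Convert: Sliding distance L = 7.763e+04 mm = 77.63 m.
Convert: Hardness H = 272.7 HV × 9.807 MPa/HV = 2674 MPa = 2.674e+09 Pa.
Convert: Contact area A = 76.03 mm² = 7.603e-05 m².
Restated in SI base units: W = 25.29 N, H = 2.674e+09 Pa, K = 7.471e-04.
Wear volume V = K·W·L/H = 7.471e-04 · 25.29 · 77.63 / 2.674e+09 = 5.484e-10 m³.
Depth of wear h = V/A = 5.484e-10 / 7.603e-05 = 7.214e-06 m.

value=7.214e-06 m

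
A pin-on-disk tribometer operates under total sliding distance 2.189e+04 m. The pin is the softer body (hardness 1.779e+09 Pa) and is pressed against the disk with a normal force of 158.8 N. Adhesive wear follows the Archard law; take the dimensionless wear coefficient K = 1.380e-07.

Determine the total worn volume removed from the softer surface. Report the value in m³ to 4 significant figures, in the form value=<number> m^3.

All working math carries full precision, and quoted intermediates are rounded, and one last rounding to four significant digits.
Expressed in SI base units: W = 158.8 N, H = 1.779e+09 Pa, K = 1.380e-07.
Worn volume V = K·W·L/H = 1.380e-07 · 158.8 · 2.189e+04 / 1.779e+09 = 2.696e-10 m³.

value=2.696e-10 m^3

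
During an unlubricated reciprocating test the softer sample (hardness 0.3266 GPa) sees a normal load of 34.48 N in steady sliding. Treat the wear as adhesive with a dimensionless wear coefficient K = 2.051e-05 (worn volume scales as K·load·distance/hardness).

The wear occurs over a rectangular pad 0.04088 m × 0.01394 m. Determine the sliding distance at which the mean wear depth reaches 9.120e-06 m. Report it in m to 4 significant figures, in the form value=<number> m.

value=2400 m

Intermediate values are shown rounded, and all working math keeps full precision. Rounded once at the end to 4 significant digits.
Convert: Hardness H = 0.3266 GPa = 3.266e+08 Pa.
Convert: Contact area A = 0.04088 m × 0.01394 m = 5.699e-04 m².
In SI base units, W = 34.48 N, H = 3.266e+08 Pa, K = 2.051e-05.
Permissible volume V_lim = h_lim·A = 9.120e-06 · 5.699e-04 = 5.197e-09 m³.
Inverting, life L = V_lim·H/(K·W) = 5.197e-09 · 3.266e+08 / (2.051e-05 · 34.48) = 2400 m.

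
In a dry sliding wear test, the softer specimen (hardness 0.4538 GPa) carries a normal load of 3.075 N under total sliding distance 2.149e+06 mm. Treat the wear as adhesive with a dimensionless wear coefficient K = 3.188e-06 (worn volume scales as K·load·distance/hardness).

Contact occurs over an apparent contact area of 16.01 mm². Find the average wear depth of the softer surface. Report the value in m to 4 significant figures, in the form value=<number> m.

All arithmetic holds full float precision, and the intermediates are printed rounded, and rounded just once to four significant figures.
Path length L = 2.149e+06 mm = 2149 m.
Hardness H = 0.4538 GPa = 4.538e+08 Pa.
Contact area A = 16.01 mm² = 1.601e-05 m².
As SI base values: W = 3.075 N, H = 4.538e+08 Pa, K = 3.188e-06.
Apply Archard: V = K·W·L/H = 3.188e-06 · 3.075 · 2149 / 4.538e+08 = 4.642e-11 m³.
Depth h = V/A = 4.642e-11 / 1.601e-05 = 2.900e-06 m.

value=2.900e-06 m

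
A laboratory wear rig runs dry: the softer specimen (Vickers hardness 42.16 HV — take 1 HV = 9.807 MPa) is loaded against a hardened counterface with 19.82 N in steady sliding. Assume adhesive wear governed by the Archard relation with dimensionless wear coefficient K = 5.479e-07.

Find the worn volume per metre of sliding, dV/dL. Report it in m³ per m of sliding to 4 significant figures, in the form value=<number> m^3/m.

The intermediates are displayed rounded. The algebra runs at full precision. Rounded once at the end, at four significant figures.
Hardness H = 42.16 HV × 9.807 MPa/HV = 413.5 MPa = 4.135e+08 Pa.
As SI base values: W = 19.82 N, H = 4.135e+08 Pa, K = 5.479e-07.
Wear rate dV/dL = K·W/H: 5.479e-07 · 19.82 / 4.135e+08 = 2.626e-14 m³/m.

value=2.626e-14 m^3/m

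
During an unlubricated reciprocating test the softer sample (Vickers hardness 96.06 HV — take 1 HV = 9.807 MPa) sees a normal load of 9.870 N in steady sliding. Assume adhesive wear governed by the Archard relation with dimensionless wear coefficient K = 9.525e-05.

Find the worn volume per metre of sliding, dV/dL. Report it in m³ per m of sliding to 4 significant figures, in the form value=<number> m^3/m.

value=9.979e-13 m^3/m

Intermediate values are printed rounded — all arithmetic runs at full precision — one final rounding to four significant figures.
Hardness H = 96.06 HV × 9.807 MPa/HV = 942.1 MPa = 9.421e+08 Pa.
As SI base values: W = 9.870 N, H = 9.421e+08 Pa, K = 9.525e-05.
Wear rate dV/dL = K·W/H (independent of L): 9.525e-05 · 9.870 / 9.421e+08 = 9.979e-13 m³/m.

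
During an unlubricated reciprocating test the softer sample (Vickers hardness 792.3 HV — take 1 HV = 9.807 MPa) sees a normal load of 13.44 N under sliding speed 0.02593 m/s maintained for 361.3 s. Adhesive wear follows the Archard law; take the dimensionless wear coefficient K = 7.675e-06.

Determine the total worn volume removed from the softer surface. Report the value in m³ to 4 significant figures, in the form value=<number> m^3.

Each operation maintains full precision, and intermediate values are shown rounded; one final rounding to 4 significant figures.
Convert: Total distance L = v·t = 0.02593 m/s × 361.3 s = 9.369 m.
Convert: Hardness H = 792.3 HV × 9.807 MPa/HV = 7770 MPa = 7.770e+09 Pa.
As SI base values: W = 13.44 N, H = 7.770e+09 Pa, K = 7.675e-06.
Wear volume V = K·W·L/H = 7.675e-06 · 13.44 · 9.369 / 7.770e+09 = 1.244e-13 m³.

value=1.244e-13 m^3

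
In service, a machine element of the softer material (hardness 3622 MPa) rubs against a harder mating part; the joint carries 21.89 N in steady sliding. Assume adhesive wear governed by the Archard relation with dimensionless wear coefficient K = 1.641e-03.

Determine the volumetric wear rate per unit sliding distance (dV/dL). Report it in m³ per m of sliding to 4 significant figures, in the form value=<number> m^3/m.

Intermediates are shown rounded — all working math maintains exact precision; rounded just once: 4 significant figures.
Hardness H = 3622 MPa = 3.622e+09 Pa.
As SI base values: W = 21.89 N, H = 3.622e+09 Pa, K = 1.641e-03.
Volumetric rate dV/dL = K·W/H — distance-free: 1.641e-03 · 21.89 / 3.622e+09 = 9.918e-12 m³/m.

value=9.918e-12 m^3/m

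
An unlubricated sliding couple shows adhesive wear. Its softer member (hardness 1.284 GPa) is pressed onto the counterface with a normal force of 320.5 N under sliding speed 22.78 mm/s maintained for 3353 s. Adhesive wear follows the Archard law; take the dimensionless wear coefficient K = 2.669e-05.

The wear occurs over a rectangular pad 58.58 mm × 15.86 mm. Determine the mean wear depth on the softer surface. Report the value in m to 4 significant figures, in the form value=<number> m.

value=5.477e-07 m

The computation runs at exact precision; quoted intermediates are rounded; rounded once at the end, at 4 significant digits.
Sliding speed v = 22.78 mm/s = 0.02278 m/s. Total distance L = v·t = 0.02278 m/s × 3353 s = 76.38 m.
Hardness H = 1.284 GPa = 1.284e+09 Pa.
Pad sides 58.58 mm × 15.86 mm = 0.05858 m × 0.01586 m. Contact area A = 0.05858 m × 0.01586 m = 9.291e-04 m².
SI base units throughout: W = 320.5 N, H = 1.284e+09 Pa, K = 2.669e-05.
Worn volume V = K·W·L/H = 2.669e-05 · 320.5 · 76.38 / 1.284e+09 = 5.089e-10 m³.
Mean wear depth h = V/A = 5.089e-10 / 9.291e-04 = 5.477e-07 m.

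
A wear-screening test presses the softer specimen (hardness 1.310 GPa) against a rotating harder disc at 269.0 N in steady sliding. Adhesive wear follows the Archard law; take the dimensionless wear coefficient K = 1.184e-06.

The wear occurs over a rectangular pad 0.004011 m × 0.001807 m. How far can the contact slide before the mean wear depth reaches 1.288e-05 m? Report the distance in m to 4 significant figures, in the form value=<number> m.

value=384.0 m

The algebra holds full float precision; displayed values are rounded, and a single final rounding, at 4 significant figures.
Convert: Hardness H = 1.310 GPa = 1.310e+09 Pa.
Convert: Contact area A = 0.004011 m × 0.001807 m = 7.248e-06 m².
In SI base units: W = 269.0 N, H = 1.310e+09 Pa, K = 1.184e-06.
At the depth limit, V_lim = h_lim·A = 1.288e-05 · 7.248e-06 = 9.335e-11 m³.
So the life L = V_lim·H/(K·W) = 9.335e-11 · 1.310e+09 / (1.184e-06 · 269.0) = 384.0 m.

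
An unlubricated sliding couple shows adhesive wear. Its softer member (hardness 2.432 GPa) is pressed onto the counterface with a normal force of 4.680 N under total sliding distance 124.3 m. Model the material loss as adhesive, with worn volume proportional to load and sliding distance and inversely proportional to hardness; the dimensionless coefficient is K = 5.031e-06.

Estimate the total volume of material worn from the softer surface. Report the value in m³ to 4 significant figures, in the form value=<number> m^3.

value=1.203e-12 m^3

Intermediates are printed rounded. Each operation keeps full precision; a lone final rounding, at 4 significant digits.
Hardness H = 2.432 GPa = 2.432e+09 Pa.
Expressed in SI base units: W = 4.680 N, H = 2.432e+09 Pa, K = 5.031e-06.
Worn volume V = K·W·L/H = 5.031e-06 · 4.680 · 124.3 / 2.432e+09 = 1.203e-12 m³.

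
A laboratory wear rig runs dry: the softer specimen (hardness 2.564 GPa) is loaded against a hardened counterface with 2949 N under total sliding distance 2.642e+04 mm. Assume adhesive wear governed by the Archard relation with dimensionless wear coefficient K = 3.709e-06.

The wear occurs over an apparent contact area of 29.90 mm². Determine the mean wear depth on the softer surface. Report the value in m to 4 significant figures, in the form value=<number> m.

All arithmetic holds full precision — shown intermediates are rounded. Rounded just once, at 4 significant digits.
Convert: Path length L = 2.642e+04 mm = 26.42 m.
Convert: Hardness H = 2.564 GPa = 2.564e+09 Pa.
Convert: Contact area A = 29.90 mm² = 2.990e-05 m².
Restated in SI base units: W = 2949 N, H = 2.564e+09 Pa, K = 3.709e-06.
Worn volume V = K·W·L/H = 3.709e-06 · 2949 · 26.42 / 2.564e+09 = 1.127e-10 m³.
Depth of wear h = V/A = 1.127e-10 / 2.990e-05 = 3.769e-06 m.

value=3.769e-06 m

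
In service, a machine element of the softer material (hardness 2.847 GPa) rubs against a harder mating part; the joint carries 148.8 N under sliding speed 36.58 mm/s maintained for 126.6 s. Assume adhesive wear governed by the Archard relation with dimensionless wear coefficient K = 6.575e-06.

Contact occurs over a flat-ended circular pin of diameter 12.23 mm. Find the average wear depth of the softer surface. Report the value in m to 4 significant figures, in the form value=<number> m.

value=1.355e-08 m

All working math holds exact precision; intermediates are printed rounded — rounded just once, at four significant digits.
Sliding speed v = 36.58 mm/s = 0.03658 m/s. Path length L = v·t = 0.03658 m/s × 126.6 s = 4.631 m.
Hardness H = 2.847 GPa = 2.847e+09 Pa.
Pin diameter d = 12.23 mm = 0.01223 m. Contact area A = π·d²/4 = π·(0.01223 m)²/4 = 1.175e-04 m².
SI base units throughout: W = 148.8 N, H = 2.847e+09 Pa, K = 6.575e-06.
Wear volume V = K·W·L/H = 6.575e-06 · 148.8 · 4.631 / 2.847e+09 = 1.591e-12 m³.
Average depth h = V/A = 1.591e-12 / 1.175e-04 = 1.355e-08 m.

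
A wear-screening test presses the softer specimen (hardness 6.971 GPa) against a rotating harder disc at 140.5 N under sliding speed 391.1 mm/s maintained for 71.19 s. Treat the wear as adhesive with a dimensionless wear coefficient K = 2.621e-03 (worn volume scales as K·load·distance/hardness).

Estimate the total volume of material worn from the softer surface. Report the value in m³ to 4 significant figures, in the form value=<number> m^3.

value=1.471e-09 m^3

Intermediates are printed rounded; all working math holds full float precision — one last rounding: four significant digits.
Convert: Sliding speed v = 391.1 mm/s = 0.3911 m/s. The distance L = v·t = 0.3911 m/s × 71.19 s = 27.84 m.
Convert: Hardness H = 6.971 GPa = 6.971e+09 Pa.
SI base units throughout: W = 140.5 N, H = 6.971e+09 Pa, K = 2.621e-03.
By Archard's law, V = K·W·L/H = 2.621e-03 · 140.5 · 27.84 / 6.971e+09 = 1.471e-09 m³.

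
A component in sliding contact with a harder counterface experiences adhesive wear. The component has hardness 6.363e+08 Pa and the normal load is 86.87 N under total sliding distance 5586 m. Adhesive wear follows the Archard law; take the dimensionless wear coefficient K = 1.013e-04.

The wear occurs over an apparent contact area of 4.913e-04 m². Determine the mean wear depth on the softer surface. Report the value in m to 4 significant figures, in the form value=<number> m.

Intermediates are printed rounded — the algebra maintains full precision; rounded just once: four significant figures.
In SI base units, W = 86.87 N, H = 6.363e+08 Pa, K = 1.013e-04.
Archard relation: V = K·W·L/H = 1.013e-04 · 86.87 · 5586 / 6.363e+08 = 7.725e-08 m³.
Depth of wear h = V/A = 7.725e-08 / 4.913e-04 = 1.572e-04 m.

value=1.572e-04 m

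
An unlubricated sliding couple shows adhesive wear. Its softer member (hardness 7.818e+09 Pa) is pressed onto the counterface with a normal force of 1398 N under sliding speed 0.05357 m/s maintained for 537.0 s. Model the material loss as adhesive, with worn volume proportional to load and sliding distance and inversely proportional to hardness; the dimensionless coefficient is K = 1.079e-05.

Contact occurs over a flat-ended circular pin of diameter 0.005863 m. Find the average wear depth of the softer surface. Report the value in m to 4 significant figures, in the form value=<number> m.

Intermediate values are printed rounded, and the algebra carries full float precision. Rounded just once, at 4 significant digits.
Convert: The distance L = v·t = 0.05357 m/s × 537.0 s = 28.77 m.
Convert: Contact area A = π·d²/4 = π·(0.005863 m)²/4 = 2.700e-05 m².
In SI base units, W = 1398 N, H = 7.818e+09 Pa, K = 1.079e-05.
Volume removed: V = K·W·L/H = 1.079e-05 · 1398 · 28.77 / 7.818e+09 = 5.550e-11 m³.
Average depth h = V/A = 5.550e-11 / 2.700e-05 = 2.056e-06 m.

value=2.056e-06 m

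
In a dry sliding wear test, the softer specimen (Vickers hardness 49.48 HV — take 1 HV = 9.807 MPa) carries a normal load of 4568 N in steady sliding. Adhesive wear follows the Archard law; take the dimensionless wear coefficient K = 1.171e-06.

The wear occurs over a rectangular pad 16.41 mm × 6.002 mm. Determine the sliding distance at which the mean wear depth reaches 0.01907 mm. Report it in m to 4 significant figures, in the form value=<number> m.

value=170.4 m

The intermediates are displayed rounded; every step runs at full precision; rounded once at the end to four significant digits.
Convert: Hardness H = 49.48 HV × 9.807 MPa/HV = 485.3 MPa = 4.853e+08 Pa.
Convert: Pad sides 16.41 mm × 6.002 mm = 0.01641 m × 0.006002 m. Contact area A = 0.01641 m × 0.006002 m = 9.849e-05 m².
Convert: Depth limit h_lim = 0.01907 mm = 1.907e-05 m.
Collected in SI base units: W = 4568 N, H = 4.853e+08 Pa, K = 1.171e-06.
Wearable volume V_lim = h_lim·A = 1.907e-05 · 9.849e-05 = 1.878e-09 m³.
Thus life L = V_lim·H/(K·W) = 1.878e-09 · 4.853e+08 / (1.171e-06 · 4568) = 170.4 m.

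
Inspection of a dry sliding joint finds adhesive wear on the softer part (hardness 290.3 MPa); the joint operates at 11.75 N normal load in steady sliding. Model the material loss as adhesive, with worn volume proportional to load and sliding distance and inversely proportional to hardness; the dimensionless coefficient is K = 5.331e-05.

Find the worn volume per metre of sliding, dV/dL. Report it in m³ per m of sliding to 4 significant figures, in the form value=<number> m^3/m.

Each operation holds full precision, and the intermediates are printed rounded; rounded just once, at 4 significant figures.
Hardness H = 290.3 MPa = 2.903e+08 Pa.
SI base units throughout: W = 11.75 N, H = 2.903e+08 Pa, K = 5.331e-05.
Wear rate dV/dL = K·W/H — distance-free: 5.331e-05 · 11.75 / 2.903e+08 = 2.158e-12 m³/m.

value=2.158e-12 m^3/m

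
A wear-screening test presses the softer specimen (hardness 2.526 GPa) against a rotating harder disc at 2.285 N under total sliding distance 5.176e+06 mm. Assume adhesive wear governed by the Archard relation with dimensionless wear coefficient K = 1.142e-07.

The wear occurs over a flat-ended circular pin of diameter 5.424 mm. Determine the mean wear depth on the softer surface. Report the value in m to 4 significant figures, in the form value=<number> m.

Intermediate values appear rounded; the computation keeps full precision, and rounded just once: four significant figures.
Distance covered L = 5.176e+06 mm = 5176 m.
Hardness H = 2.526 GPa = 2.526e+09 Pa.
Pin diameter d = 5.424 mm = 0.005424 m. Contact area A = π·d²/4 = π·(0.005424 m)²/4 = 2.311e-05 m².
SI base units throughout: W = 2.285 N, H = 2.526e+09 Pa, K = 1.142e-07.
By Archard's law, V = K·W·L/H = 1.142e-07 · 2.285 · 5176 / 2.526e+09 = 5.347e-13 m³.
Mean wear depth h = V/A = 5.347e-13 / 2.311e-05 = 2.314e-08 m.

value=2.314e-08 m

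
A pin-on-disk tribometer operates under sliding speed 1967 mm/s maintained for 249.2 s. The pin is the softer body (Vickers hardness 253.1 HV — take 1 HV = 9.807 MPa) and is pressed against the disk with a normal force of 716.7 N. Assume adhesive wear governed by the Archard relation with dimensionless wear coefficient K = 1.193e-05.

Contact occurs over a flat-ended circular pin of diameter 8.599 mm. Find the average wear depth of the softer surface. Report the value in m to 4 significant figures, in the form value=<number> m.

Displayed values are rounded; the algebra runs at full precision — a single final rounding, at four significant digits.
Convert: Sliding speed v = 1967 mm/s = 1.967 m/s. Distance L = v·t = 1.967 m/s × 249.2 s = 490.2 m.
Convert: Hardness H = 253.1 HV × 9.807 MPa/HV = 2482 MPa = 2.482e+09 Pa.
Convert: Pin diameter d = 8.599 mm = 0.008599 m. Contact area A = π·d²/4 = π·(0.008599 m)²/4 = 5.807e-05 m².
In SI base units: W = 716.7 N, H = 2.482e+09 Pa, K = 1.193e-05.
Archard relation: V = K·W·L/H = 1.193e-05 · 716.7 · 490.2 / 2.482e+09 = 1.689e-09 m³.
Depth of wear h = V/A = 1.689e-09 / 5.807e-05 = 2.907e-05 m.

value=2.907e-05 m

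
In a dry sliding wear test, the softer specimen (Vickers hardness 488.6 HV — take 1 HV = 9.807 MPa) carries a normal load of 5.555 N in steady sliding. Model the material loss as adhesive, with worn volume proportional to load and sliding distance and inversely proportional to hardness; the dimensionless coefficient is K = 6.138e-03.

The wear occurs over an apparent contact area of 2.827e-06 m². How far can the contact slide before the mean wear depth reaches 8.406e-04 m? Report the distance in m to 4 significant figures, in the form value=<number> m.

value=334.0 m

All arithmetic holds exact precision, and printed values are rounded, and one last rounding, at 4 significant digits.
Convert: Hardness H = 488.6 HV × 9.807 MPa/HV = 4792 MPa = 4.792e+09 Pa.
In SI base units, W = 5.555 N, H = 4.792e+09 Pa, K = 6.138e-03.
Volume at the limit: V_lim = h_lim·A = 8.406e-04 · 2.827e-06 = 2.376e-09 m³.
So the life L = V_lim·H/(K·W) = 2.376e-09 · 4.792e+09 / (6.138e-03 · 5.555) = 334.0 m.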